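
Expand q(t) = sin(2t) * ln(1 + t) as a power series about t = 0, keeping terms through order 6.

Expand each factor separately, then convolve coefficients.
[t^0] = 0;  [t^1] = 0;  [t^2] = 2;  [t^3] = -1;  [t^4] = -2/3;  [t^5] = 1/6;  [t^6] = 2/9.

2*t^6/9 + t^5/6 - 2*t^4/3 - t^3 + 2*t^2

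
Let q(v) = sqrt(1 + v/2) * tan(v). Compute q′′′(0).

Multiply the two series term by term and collect like powers.
The coefficient of v^3 in the expansion is 29/96, so q′′′(0) = 3! * (29/96) = 29/16.

29/16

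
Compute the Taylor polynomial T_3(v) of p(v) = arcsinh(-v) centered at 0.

v^3/6 - v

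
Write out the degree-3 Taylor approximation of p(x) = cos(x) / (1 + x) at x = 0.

-x^3/2 + x^2/2 - x + 1

Multiply the two series term by term and collect like powers.
p(0) = 1
p′(0) = -1
p′′(0) = 1
p′′′(0) = -3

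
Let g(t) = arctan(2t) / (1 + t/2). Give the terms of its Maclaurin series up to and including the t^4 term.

Write out both Maclaurin series and multiply, keeping only the needed powers.
g(0) = 0
g′(0) = 2
g′′(0) = -2
g′′′(0) = -13
g^(4)(0) = 26
Dividing each by k! gives the coefficients c_0, ..., c_4.

13*t^4/12 - 13*t^3/6 - t^2 + 2*t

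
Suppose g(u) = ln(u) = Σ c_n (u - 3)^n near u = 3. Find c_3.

1/81

Use the known series and substitute for the argument.
g(3) = ln(3)
g′(3) = 1/3
g′′(3) = -1/9
g′′′(3) = 2/27
Then c_k = g^(k)(3)/k! gives each Taylor coefficient.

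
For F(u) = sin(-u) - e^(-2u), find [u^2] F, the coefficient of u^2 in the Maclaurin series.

-2

Add the two expansions coefficient-wise.
F(0) = -1
F′(0) = 1
F′′(0) = -4
Dividing each by k! gives the coefficients c_0, ..., c_2.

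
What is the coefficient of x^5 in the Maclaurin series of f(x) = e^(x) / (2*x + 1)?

-2329/120

Use 1/(1 - r) = Σ r^k on the denominator, then take the Cauchy product.
f(0) = 1
f′(0) = -1
f′′(0) = 5
f′′′(0) = -29
f^(4)(0) = 233
f^(5)(0) = -2329
So c_5 = f^(5)(0)/5! = -2329/120.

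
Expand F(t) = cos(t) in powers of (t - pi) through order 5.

-(t - pi)^4/24 + (t - pi)^2/2 - 1

F(pi) = -1
F′(pi) = 0
F′′(pi) = 1
F′′′(pi) = 0
F^(4)(pi) = -1
F^(5)(pi) = 0
Dividing each by k! gives the coefficients c_0, ..., c_5.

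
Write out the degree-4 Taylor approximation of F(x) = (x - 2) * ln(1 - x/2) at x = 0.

Distribute the polynomial across the series and collect like powers.
F(0) = 0
F′(0) = 1
F′′(0) = -1/2
F′′′(0) = -1/4
F^(4)(0) = -1/4
Then c_k = F^(k)(0)/k! gives each Taylor coefficient.

-x^4/96 - x^3/24 - x^2/4 + x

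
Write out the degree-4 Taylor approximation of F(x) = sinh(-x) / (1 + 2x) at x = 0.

25*x^4/3 - 25*x^3/6 + 2*x^2 - x

Expand each factor separately, then convolve coefficients.
F(0) = 0
F′(0) = -1
F′′(0) = 4
F′′′(0) = -25
F^(4)(0) = 200
Then c_k = F^(k)(0)/k! gives each Taylor coefficient.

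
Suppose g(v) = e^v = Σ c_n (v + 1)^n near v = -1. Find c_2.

Apply the Taylor formula c_k = f^(k)(a)/k!.
g(-1) = e^(-1)
g′(-1) = e^(-1)
g′′(-1) = e^(-1)

e^(-1)/2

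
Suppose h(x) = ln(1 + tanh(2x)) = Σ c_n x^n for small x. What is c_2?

-2

Plug the Maclaurin series of the inner function into that of the outer and collect terms.
h(0) = 0
h′(0) = 2
h′′(0) = -4
So c_2 = h′′(0)/2! = -2.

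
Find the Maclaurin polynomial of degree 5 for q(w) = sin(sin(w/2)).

w^5/320 - w^3/24 + w/2

Plug the Maclaurin series of the inner function into that of the outer and collect terms.
[w^0] = 0;  [w^1] = 1/2;  [w^2] = 0;  [w^3] = -1/24;  [w^4] = 0;  [w^5] = 1/320.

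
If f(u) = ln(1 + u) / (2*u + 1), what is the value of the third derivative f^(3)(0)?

32

Expand 1/(denominator) as a geometric series and multiply by the numerator's series.
The coefficient of u^3 in the expansion is 16/3, so f′′′(0) = 3! * (16/3) = 32.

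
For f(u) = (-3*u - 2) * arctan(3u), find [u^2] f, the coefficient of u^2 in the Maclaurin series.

Distribute the polynomial across the series and collect like powers.
[u^0] = 0;  [u^1] = -6;  [u^2] = -9.
So c_2 = f′′(0)/2! = -9.

-9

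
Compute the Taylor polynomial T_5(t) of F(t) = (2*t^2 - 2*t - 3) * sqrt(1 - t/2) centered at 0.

Distribute the polynomial across the series and collect like powers.
F(0) = -3
F′(0) = -5/4
F′′(0) = 83/16
F′′′(0) = -159/64
F^(4)(0) = -243/256
F^(5)(0) = -1005/1024
Then c_k = F^(k)(0)/k! gives each Taylor coefficient.

-67*t^5/8192 - 81*t^4/2048 - 53*t^3/128 + 83*t^2/32 - 5*t/4 - 3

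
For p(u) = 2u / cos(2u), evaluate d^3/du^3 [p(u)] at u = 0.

Invert the denominator's series and multiply.
The coefficient of u^3 in the expansion is 4, so p′′′(0) = 3! * (4) = 24.

24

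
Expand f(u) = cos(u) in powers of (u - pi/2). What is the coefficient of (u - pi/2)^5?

Compute the successive derivatives at the expansion point and divide by k!.
f(pi/2) = 0
f′(pi/2) = -1
f′′(pi/2) = 0
f′′′(pi/2) = 1
f^(4)(pi/2) = 0
f^(5)(pi/2) = -1
So c_5 = f^(5)(pi/2)/5! = -1/120.

-1/120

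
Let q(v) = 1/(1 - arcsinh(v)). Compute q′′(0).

Plug the Maclaurin series of the inner function into that of the outer and collect terms.
The coefficient of v^2 in the expansion is 1, so q′′(0) = 2! * (1) = 2.

2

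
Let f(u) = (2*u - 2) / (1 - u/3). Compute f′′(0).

Shift and add copies of the series according to the polynomial's terms.
The coefficient of u^2 in the expansion is 4/9, so f′′(0) = 2! * (4/9) = 8/9.

8/9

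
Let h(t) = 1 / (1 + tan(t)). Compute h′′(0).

Expand as Σ (-1)^k u^k with u equal to the inner function's series.
From the series, [t^2] h = 1; multiply by 2! = 2 to get 2.

2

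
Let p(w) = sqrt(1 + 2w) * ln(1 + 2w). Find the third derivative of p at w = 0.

-2

Multiply the two series term by term and collect like powers.
From the series, [w^3] p = -1/3; multiply by 3! = 6 to get -2.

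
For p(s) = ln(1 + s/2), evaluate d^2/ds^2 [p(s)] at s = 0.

From the series, [s^2] p = -1/8; multiply by 2! = 2 to get -1/4.

-1/4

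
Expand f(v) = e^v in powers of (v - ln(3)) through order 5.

(v - ln(3))^5/40 + (v - ln(3))^4/8 + (v - ln(3))^3/2 + 3*(v - ln(3))^2/2 + 3*(v - ln(3)) + 3

f(ln(3)) = 3
f′(ln(3)) = 3
f′′(ln(3)) = 3
f′′′(ln(3)) = 3
f^(4)(ln(3)) = 3
f^(5)(ln(3)) = 3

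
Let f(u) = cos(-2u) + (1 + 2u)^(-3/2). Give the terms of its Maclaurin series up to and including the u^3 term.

Combine the two series term by term.

-35*u^3/2 + 11*u^2/2 - 3*u + 2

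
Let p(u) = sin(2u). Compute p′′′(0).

The coefficient of u^3 in the expansion is -4/3, so p′′′(0) = 3! * (-4/3) = -8.

-8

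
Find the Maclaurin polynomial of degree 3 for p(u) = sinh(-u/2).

-u^3/48 - u/2

Differentiate repeatedly and evaluate at the center.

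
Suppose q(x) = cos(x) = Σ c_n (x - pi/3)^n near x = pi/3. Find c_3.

Differentiate repeatedly and evaluate at the center.

sqrt(3)/12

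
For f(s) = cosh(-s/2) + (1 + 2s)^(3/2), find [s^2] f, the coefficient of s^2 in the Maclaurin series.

Expand each term separately and add.

13/8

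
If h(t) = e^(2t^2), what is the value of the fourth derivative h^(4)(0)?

48

The coefficient of t^4 in the expansion is 2, so h^(4)(0) = 4! * (2) = 48.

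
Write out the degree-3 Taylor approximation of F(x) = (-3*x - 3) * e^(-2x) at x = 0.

-2*x^3 + 3*x - 3

Shift and add copies of the series according to the polynomial's terms.
F(0) = -3
F′(0) = 3
F′′(0) = 0
F′′′(0) = -12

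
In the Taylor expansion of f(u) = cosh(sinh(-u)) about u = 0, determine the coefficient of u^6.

37/720

Compose series: expand the inner function first, then feed it into the outer expansion.
f(0) = 1
f′(0) = 0
f′′(0) = 1
f′′′(0) = 0
f^(4)(0) = 5
f^(5)(0) = 0
f^(6)(0) = 37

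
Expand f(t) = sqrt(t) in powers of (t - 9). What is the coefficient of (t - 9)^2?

c_2 = f′′(9)/2! = -1/216.

-1/216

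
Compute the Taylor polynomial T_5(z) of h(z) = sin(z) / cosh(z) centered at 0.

3*z^5/10 - 2*z^3/3 + z

Invert the denominator's series and multiply.
[z^0] = 0;  [z^1] = 1;  [z^2] = 0;  [z^3] = -2/3;  [z^4] = 0;  [z^5] = 3/10.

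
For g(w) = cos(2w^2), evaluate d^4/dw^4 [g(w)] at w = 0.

-48

The coefficient of w^4 in the expansion is -2, so g^(4)(0) = 4! * (-2) = -48.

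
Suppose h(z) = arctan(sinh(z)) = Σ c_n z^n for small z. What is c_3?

-1/6

Plug the Maclaurin series of the inner function into that of the outer and collect terms.
h(0) = 0
h′(0) = 1
h′′(0) = 0
h′′′(0) = -1
Dividing each by k! gives the coefficients c_0, ..., c_3.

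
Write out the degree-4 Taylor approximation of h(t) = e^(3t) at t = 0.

27*t^4/8 + 9*t^3/2 + 9*t^2/2 + 3*t + 1

h(0) = 1
h′(0) = 3
h′′(0) = 9
h′′′(0) = 27
h^(4)(0) = 81
The Taylor polynomial is Σ h^(k)(0)/k! · t^k.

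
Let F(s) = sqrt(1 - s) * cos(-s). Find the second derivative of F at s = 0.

Expand each factor separately, then convolve coefficients.
The coefficient of s^2 in the expansion is -5/8, so F′′(0) = 2! * (-5/8) = -5/4.

-5/4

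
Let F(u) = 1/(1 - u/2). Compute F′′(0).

1/2

The coefficient of u^2 in the expansion is 1/4, so F′′(0) = 2! * (1/4) = 1/2.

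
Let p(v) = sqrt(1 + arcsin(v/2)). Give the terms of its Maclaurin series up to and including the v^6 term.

Substitute the inner expansion into the outer series and collect powers.
[v^0] = 1;  [v^1] = 1/4;  [v^2] = -1/32;  [v^3] = 7/384;  [v^4] = -31/6144;  [v^5] = 123/40960;  [v^6] = -3169/2949120.

-3169*v^6/2949120 + 123*v^5/40960 - 31*v^4/6144 + 7*v^3/384 - v^2/32 + v/4 + 1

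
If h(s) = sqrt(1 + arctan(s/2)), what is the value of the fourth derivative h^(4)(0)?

Substitute the inner expansion into the outer series and collect powers.
The coefficient of s^4 in the expansion is 17/6144, so h^(4)(0) = 4! * (17/6144) = 17/256.

17/256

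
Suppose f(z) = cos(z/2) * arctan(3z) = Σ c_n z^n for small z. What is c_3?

-75/8

Take the Cauchy product of the two expansions.
f(0) = 0
f′(0) = 3
f′′(0) = 0
f′′′(0) = -225/4
So c_3 = f′′′(0)/3! = -75/8.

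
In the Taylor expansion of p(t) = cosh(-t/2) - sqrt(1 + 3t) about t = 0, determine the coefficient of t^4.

Expand each term separately and add.

19/6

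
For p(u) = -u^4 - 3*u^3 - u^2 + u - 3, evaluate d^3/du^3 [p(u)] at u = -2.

30

Differentiate repeatedly and evaluate at the center.
The coefficient of (u + 2)^3 in the expansion is 5, so p′′′(-2) = 3! * (5) = 30.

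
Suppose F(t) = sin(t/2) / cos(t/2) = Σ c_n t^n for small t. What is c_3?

Invert the denominator's series and multiply.
F(0) = 0
F′(0) = 1/2
F′′(0) = 0
F′′′(0) = 1/4
Dividing each by k! gives the coefficients c_0, ..., c_3.

1/24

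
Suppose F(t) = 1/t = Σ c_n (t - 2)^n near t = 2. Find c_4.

1/32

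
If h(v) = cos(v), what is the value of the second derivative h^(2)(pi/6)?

Use the known series and substitute for the argument.
The coefficient of (v - pi/6)^2 in the expansion is -sqrt(3)/4, so h′′(pi/6) = 2! * (-sqrt(3)/4) = -sqrt(3)/2.

-sqrt(3)/2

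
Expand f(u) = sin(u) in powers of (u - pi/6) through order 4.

(u - pi/6)^4/48 - sqrt(3)*(u - pi/6)^3/12 - (u - pi/6)^2/4 + sqrt(3)*(u - pi/6)/2 + 1/2

[(u - pi/6)^0] = 1/2;  [(u - pi/6)^1] = sqrt(3)/2;  [(u - pi/6)^2] = -1/4;  [(u - pi/6)^3] = -sqrt(3)/12;  [(u - pi/6)^4] = 1/48.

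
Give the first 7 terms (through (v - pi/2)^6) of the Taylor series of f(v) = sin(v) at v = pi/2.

-(v - pi/2)^6/720 + (v - pi/2)^4/24 - (v - pi/2)^2/2 + 1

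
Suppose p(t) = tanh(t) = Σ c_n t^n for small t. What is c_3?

-1/3

p(0) = 0
p′(0) = 1
p′′(0) = 0
p′′′(0) = -2
The Taylor polynomial is Σ p^(k)(0)/k! · t^k.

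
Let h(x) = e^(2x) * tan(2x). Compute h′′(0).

Write out both Maclaurin series and multiply, keeping only the needed powers.
The coefficient of x^2 in the expansion is 4, so h′′(0) = 2! * (4) = 8.

8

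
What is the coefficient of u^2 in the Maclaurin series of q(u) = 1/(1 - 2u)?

[u^0] = 1;  [u^1] = 2;  [u^2] = 4.
So c_2 = q′′(0)/2! = 4.

4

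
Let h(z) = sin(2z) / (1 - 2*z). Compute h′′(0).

Use 1/(1 - r) = Σ r^k on the denominator, then take the Cauchy product.
From the series, [z^2] h = 4; multiply by 2! = 2 to get 8.

8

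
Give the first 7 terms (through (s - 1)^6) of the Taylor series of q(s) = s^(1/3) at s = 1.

-154*(s - 1)^6/6561 + 22*(s - 1)^5/729 - 10*(s - 1)^4/243 + 5*(s - 1)^3/81 - (s - 1)^2/9 + (s - 1)/3 + 1

Use the known series and substitute for the argument.
q(1) = 1
q′(1) = 1/3
q′′(1) = -2/9
q′′′(1) = 10/27
q^(4)(1) = -80/81
q^(5)(1) = 880/243
q^(6)(1) = -12320/729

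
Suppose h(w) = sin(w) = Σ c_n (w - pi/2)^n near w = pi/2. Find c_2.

[(w - pi/2)^0] = 1;  [(w - pi/2)^1] = 0;  [(w - pi/2)^2] = -1/2.

-1/2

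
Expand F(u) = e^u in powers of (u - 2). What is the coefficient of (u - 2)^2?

e^(2)/2

F(2) = e^(2)
F′(2) = e^(2)
F′′(2) = e^(2)
Then c_k = F^(k)(2)/k! gives each Taylor coefficient.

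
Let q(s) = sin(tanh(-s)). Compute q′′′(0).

3

Let u equal the inner series; expand the outer function in u and truncate.
From the series, [s^3] q = 1/2; multiply by 3! = 6 to get 3.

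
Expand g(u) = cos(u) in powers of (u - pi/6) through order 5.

g(pi/6) = sqrt(3)/2
g′(pi/6) = -1/2
g′′(pi/6) = -sqrt(3)/2
g′′′(pi/6) = 1/2
g^(4)(pi/6) = sqrt(3)/2
g^(5)(pi/6) = -1/2

-(u - pi/6)^5/240 + sqrt(3)*(u - pi/6)^4/48 + (u - pi/6)^3/12 - sqrt(3)*(u - pi/6)^2/4 - (u - pi/6)/2 + sqrt(3)/2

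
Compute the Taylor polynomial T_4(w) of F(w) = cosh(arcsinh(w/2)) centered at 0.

Plug the Maclaurin series of the inner function into that of the outer and collect terms.
F(0) = 1
F′(0) = 0
F′′(0) = 1/4
F′′′(0) = 0
F^(4)(0) = -3/16

-w^4/128 + w^2/8 + 1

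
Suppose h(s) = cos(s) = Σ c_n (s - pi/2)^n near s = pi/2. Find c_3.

1/6

Apply the Taylor formula c_k = f^(k)(a)/k!.
h(pi/2) = 0
h′(pi/2) = -1
h′′(pi/2) = 0
h′′′(pi/2) = 1
So c_3 = h′′′(pi/2)/3! = 1/6.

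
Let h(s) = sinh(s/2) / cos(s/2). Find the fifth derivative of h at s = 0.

9/8

Invert the denominator's series and multiply.
From the series, [s^5] h = 3/320; multiply by 5! = 120 to get 9/8.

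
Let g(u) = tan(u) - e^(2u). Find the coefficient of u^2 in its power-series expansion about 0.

Add the two expansions coefficient-wise.
g(0) = -1
g′(0) = -1
g′′(0) = -4

-2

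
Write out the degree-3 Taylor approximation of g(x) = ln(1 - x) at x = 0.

-x^3/3 - x^2/2 - x

g(0) = 0
g′(0) = -1
g′′(0) = -1
g′′′(0) = -2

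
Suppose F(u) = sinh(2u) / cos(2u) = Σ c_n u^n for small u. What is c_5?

48/5

Divide the numerator series by the denominator series (power-series long division).
F(0) = 0
F′(0) = 2
F′′(0) = 0
F′′′(0) = 32
F^(4)(0) = 0
F^(5)(0) = 1152
The Taylor polynomial is Σ F^(k)(0)/k! · u^k.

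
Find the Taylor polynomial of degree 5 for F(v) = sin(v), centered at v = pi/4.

sqrt(2)*(v - pi/4)^5/240 + sqrt(2)*(v - pi/4)^4/48 - sqrt(2)*(v - pi/4)^3/12 - sqrt(2)*(v - pi/4)^2/4 + sqrt(2)*(v - pi/4)/2 + sqrt(2)/2

F(pi/4) = sqrt(2)/2
F′(pi/4) = sqrt(2)/2
F′′(pi/4) = -sqrt(2)/2
F′′′(pi/4) = -sqrt(2)/2
F^(4)(pi/4) = sqrt(2)/2
F^(5)(pi/4) = sqrt(2)/2
Then c_k = F^(k)(pi/4)/k! gives each Taylor coefficient.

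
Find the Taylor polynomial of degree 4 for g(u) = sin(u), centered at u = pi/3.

sqrt(3)*(u - pi/3)^4/48 - (u - pi/3)^3/12 - sqrt(3)*(u - pi/3)^2/4 + (u - pi/3)/2 + sqrt(3)/2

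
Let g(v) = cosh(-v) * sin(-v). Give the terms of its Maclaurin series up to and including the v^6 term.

v^5/30 - v^3/3 - v

Take the Cauchy product of the two expansions.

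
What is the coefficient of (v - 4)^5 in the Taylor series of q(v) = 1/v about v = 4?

-1/4096

[(v - 4)^0] = 1/4;  [(v - 4)^1] = -1/16;  [(v - 4)^2] = 1/64;  [(v - 4)^3] = -1/256;  [(v - 4)^4] = 1/1024;  [(v - 4)^5] = -1/4096.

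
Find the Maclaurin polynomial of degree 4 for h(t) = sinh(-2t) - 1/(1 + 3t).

Add the two expansions coefficient-wise.

-81*t^4 + 77*t^3/3 - 9*t^2 + t - 1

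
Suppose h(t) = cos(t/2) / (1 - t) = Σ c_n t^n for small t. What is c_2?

7/8

Multiply the two series term by term and collect like powers.
h(0) = 1
h′(0) = 1
h′′(0) = 7/4
The Taylor polynomial is Σ h^(k)(0)/k! · t^k.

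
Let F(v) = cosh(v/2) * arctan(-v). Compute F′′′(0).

Expand each factor separately, then convolve coefficients.
The coefficient of v^3 in the expansion is 5/24, so F′′′(0) = 3! * (5/24) = 5/4.

5/4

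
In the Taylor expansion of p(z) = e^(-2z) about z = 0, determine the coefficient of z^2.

p(0) = 1
p′(0) = -2
p′′(0) = 4
So c_2 = p′′(0)/2! = 2.

2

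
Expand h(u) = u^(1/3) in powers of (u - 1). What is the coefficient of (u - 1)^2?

[(u - 1)^0] = 1;  [(u - 1)^1] = 1/3;  [(u - 1)^2] = -1/9.
So c_2 = h′′(1)/2! = -1/9.

-1/9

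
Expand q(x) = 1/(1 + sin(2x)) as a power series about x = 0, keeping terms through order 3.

Plug the Maclaurin series of the inner function into that of the outer and collect terms.
q(0) = 1
q′(0) = -2
q′′(0) = 8
q′′′(0) = -40

-20*x^3/3 + 4*x^2 - 2*x + 1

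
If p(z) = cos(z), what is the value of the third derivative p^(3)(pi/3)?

From the series, [(z - pi/3)^3] p = sqrt(3)/12; multiply by 3! = 6 to get sqrt(3)/2.

sqrt(3)/2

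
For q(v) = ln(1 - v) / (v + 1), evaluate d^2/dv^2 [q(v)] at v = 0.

Expand 1/(denominator) as a geometric series and multiply by the numerator's series.
The coefficient of v^2 in the expansion is 1/2, so q′′(0) = 2! * (1/2) = 1.

1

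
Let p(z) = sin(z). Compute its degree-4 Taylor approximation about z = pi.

(z - pi)^3/6 - (z - pi)

p(pi) = 0
p′(pi) = -1
p′′(pi) = 0
p′′′(pi) = 1
p^(4)(pi) = 0
The Taylor polynomial is Σ p^(k)(pi)/k! · (z - pi)^k.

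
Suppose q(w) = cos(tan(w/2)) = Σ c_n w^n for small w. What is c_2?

Substitute the inner expansion into the outer series and collect powers.
q(0) = 1
q′(0) = 0
q′′(0) = -1/4

-1/8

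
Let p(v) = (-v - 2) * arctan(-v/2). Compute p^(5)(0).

3/2

Multiply each power in the prefactor through the base expansion.
The coefficient of v^5 in the expansion is 1/80, so p^(5)(0) = 5! * (1/80) = 3/2.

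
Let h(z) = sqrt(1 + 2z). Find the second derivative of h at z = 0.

-1

The coefficient of z^2 in the expansion is -1/2, so h′′(0) = 2! * (-1/2) = -1.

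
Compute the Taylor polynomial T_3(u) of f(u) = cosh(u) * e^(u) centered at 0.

2*u^3/3 + u^2 + u + 1

Expand each factor separately, then convolve coefficients.
f(0) = 1
f′(0) = 1
f′′(0) = 2
f′′′(0) = 4
Then c_k = f^(k)(0)/k! gives each Taylor coefficient.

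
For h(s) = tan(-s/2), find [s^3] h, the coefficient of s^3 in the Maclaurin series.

-1/24

[s^0] = 0;  [s^1] = -1/2;  [s^2] = 0;  [s^3] = -1/24.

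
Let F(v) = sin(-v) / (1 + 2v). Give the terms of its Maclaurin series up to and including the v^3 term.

Write out both Maclaurin series and multiply, keeping only the needed powers.
F(0) = 0
F′(0) = -1
F′′(0) = 4
F′′′(0) = -23
The Taylor polynomial is Σ F^(k)(0)/k! · v^k.

-23*v^3/6 + 2*v^2 - v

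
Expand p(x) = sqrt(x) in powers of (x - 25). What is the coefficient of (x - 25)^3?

Differentiate repeatedly and evaluate at the center.
[(x - 25)^0] = 5;  [(x - 25)^1] = 1/10;  [(x - 25)^2] = -1/1000;  [(x - 25)^3] = 1/50000.

1/50000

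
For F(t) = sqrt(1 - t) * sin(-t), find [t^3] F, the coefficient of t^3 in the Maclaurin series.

7/24

Multiply the two series term by term and collect like powers.
F(0) = 0
F′(0) = -1
F′′(0) = 1
F′′′(0) = 7/4
So c_3 = F′′′(0)/3! = 7/24.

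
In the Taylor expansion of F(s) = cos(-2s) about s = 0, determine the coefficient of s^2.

F(0) = 1
F′(0) = 0
F′′(0) = -4

-2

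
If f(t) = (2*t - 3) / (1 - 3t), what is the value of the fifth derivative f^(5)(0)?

Multiply each power in the prefactor through the base expansion.
The coefficient of t^5 in the expansion is -567, so f^(5)(0) = 5! * (-567) = -68040.

-68040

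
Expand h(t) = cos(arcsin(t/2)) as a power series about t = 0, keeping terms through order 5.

Substitute the inner expansion into the outer series and collect powers.
h(0) = 1
h′(0) = 0
h′′(0) = -1/4
h′′′(0) = 0
h^(4)(0) = -3/16
h^(5)(0) = 0
The Taylor polynomial is Σ h^(k)(0)/k! · t^k.

-t^4/128 - t^2/8 + 1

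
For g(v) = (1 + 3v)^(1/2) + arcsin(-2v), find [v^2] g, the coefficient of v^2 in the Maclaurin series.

-9/8

Expand each term separately and add.
g(0) = 1
g′(0) = -1/2
g′′(0) = -9/4
Then c_k = g^(k)(0)/k! gives each Taylor coefficient.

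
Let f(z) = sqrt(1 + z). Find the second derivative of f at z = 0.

Differentiate repeatedly and evaluate at the center.
From the series, [z^2] f = -1/8; multiply by 2! = 2 to get -1/4.

-1/4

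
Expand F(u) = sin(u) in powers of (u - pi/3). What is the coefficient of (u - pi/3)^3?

F(pi/3) = sqrt(3)/2
F′(pi/3) = 1/2
F′′(pi/3) = -sqrt(3)/2
F′′′(pi/3) = -1/2
So c_3 = F′′′(pi/3)/3! = -1/12.

-1/12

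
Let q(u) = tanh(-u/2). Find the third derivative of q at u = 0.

The coefficient of u^3 in the expansion is 1/24, so q′′′(0) = 3! * (1/24) = 1/4.

1/4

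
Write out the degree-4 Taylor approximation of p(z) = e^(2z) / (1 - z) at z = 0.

Write out both Maclaurin series and multiply, keeping only the needed powers.
p(0) = 1
p′(0) = 3
p′′(0) = 10
p′′′(0) = 38
p^(4)(0) = 168

7*z^4 + 19*z^3/3 + 5*z^2 + 3*z + 1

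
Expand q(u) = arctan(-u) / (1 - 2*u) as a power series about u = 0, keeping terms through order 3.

-11*u^3/3 - 2*u^2 - u

Expand 1/(denominator) as a geometric series and multiply by the numerator's series.
[u^0] = 0;  [u^1] = -1;  [u^2] = -2;  [u^3] = -11/3.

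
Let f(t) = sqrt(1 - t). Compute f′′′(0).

The coefficient of t^3 in the expansion is -1/16, so f′′′(0) = 3! * (-1/16) = -3/8.

-3/8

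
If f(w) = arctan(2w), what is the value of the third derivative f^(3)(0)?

-16

From the series, [w^3] f = -8/3; multiply by 3! = 6 to get -16.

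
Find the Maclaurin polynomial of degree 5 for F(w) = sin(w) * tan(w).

Expand each factor separately, then convolve coefficients.

w^4/6 + w^2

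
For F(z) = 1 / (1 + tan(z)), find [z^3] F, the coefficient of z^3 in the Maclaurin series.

Write 1/(1+u) = 1 - u + u^2 - u^3 + ... and substitute the series for u.
F(0) = 1
F′(0) = -1
F′′(0) = 2
F′′′(0) = -8
The Taylor polynomial is Σ F^(k)(0)/k! · z^k.

-4/3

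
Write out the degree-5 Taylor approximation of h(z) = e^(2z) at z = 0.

4*z^5/15 + 2*z^4/3 + 4*z^3/3 + 2*z^2 + 2*z + 1

h(0) = 1
h′(0) = 2
h′′(0) = 4
h′′′(0) = 8
h^(4)(0) = 16
h^(5)(0) = 32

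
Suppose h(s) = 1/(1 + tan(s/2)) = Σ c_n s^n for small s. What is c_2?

Substitute the inner expansion into the outer series and collect powers.

1/4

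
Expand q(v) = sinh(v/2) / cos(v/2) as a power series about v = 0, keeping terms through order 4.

Divide the numerator series by the denominator series (power-series long division).
q(0) = 0
q′(0) = 1/2
q′′(0) = 0
q′′′(0) = 1/2
q^(4)(0) = 0

v^3/12 + v/2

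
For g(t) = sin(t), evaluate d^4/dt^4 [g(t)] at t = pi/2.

1

The coefficient of (t - pi/2)^4 in the expansion is 1/24, so g^(4)(pi/2) = 4! * (1/24) = 1.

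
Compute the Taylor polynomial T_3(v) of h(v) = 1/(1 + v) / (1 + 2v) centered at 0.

-15*v^3 + 7*v^2 - 3*v + 1

Take the Cauchy product of the two expansions.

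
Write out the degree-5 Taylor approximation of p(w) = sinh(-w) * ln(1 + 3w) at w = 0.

Expand each factor separately, then convolve coefficients.
p(0) = 0
p′(0) = 0
p′′(0) = -6
p′′′(0) = 27
p^(4)(0) = -228
p^(5)(0) = 2520

21*w^5 - 19*w^4/2 + 9*w^3/2 - 3*w^2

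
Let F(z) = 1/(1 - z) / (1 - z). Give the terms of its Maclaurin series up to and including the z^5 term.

Expand each factor separately, then convolve coefficients.

6*z^5 + 5*z^4 + 4*z^3 + 3*z^2 + 2*z + 1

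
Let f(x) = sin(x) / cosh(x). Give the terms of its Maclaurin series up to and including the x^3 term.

Invert the denominator's series and multiply.
[x^0] = 0;  [x^1] = 1;  [x^2] = 0;  [x^3] = -2/3.

-2*x^3/3 + x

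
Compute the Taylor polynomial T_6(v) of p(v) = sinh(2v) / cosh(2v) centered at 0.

Write the quotient as an unknown series and match coefficients against numerator = denominator · series.
p(0) = 0
p′(0) = 2
p′′(0) = 0
p′′′(0) = -16
p^(4)(0) = 0
p^(5)(0) = 512
p^(6)(0) = 0
Then c_k = p^(k)(0)/k! gives each Taylor coefficient.

64*v^5/15 - 8*v^3/3 + 2*v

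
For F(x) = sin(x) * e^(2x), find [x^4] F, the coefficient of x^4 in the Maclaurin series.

1

Take the Cauchy product of the two expansions.
[x^0] = 0;  [x^1] = 1;  [x^2] = 2;  [x^3] = 11/6;  [x^4] = 1.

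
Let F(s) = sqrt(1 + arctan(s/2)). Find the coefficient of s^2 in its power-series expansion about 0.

Let u equal the inner series; expand the outer function in u and truncate.
F(0) = 1
F′(0) = 1/4
F′′(0) = -1/16

-1/32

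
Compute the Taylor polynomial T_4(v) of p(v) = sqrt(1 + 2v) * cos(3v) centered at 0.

5*v^4 - 4*v^3 - 5*v^2 + v + 1

Take the Cauchy product of the two expansions.
[v^0] = 1;  [v^1] = 1;  [v^2] = -5;  [v^3] = -4;  [v^4] = 5.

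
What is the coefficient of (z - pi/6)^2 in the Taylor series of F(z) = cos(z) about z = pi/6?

-sqrt(3)/4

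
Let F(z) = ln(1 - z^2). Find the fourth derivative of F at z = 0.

The coefficient of z^4 in the expansion is -1/2, so F^(4)(0) = 4! * (-1/2) = -12.

-12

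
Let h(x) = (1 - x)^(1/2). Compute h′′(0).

-1/4

From the series, [x^2] h = -1/8; multiply by 2! = 2 to get -1/4.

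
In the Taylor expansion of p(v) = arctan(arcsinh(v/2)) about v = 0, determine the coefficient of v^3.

-1/16

Substitute the inner expansion into the outer series and collect powers.
[v^0] = 0;  [v^1] = 1/2;  [v^2] = 0;  [v^3] = -1/16.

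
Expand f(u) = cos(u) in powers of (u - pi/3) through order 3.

sqrt(3)*(u - pi/3)^3/12 - (u - pi/3)^2/4 - sqrt(3)*(u - pi/3)/2 + 1/2

Compute the successive derivatives at the expansion point and divide by k!.
f(pi/3) = 1/2
f′(pi/3) = -sqrt(3)/2
f′′(pi/3) = -1/2
f′′′(pi/3) = sqrt(3)/2
Then c_k = f^(k)(pi/3)/k! gives each Taylor coefficient.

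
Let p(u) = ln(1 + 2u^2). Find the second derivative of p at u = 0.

Compute the successive derivatives at the expansion point and divide by k!.
From the series, [u^2] p = 2; multiply by 2! = 2 to get 4.

4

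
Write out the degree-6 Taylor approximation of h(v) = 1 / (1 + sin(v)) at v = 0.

17*v^6/45 - 61*v^5/120 + 2*v^4/3 - 5*v^3/6 + v^2 - v + 1

Use the geometric series for the reciprocal, then substitute.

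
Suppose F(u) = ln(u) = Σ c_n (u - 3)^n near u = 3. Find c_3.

1/81

F(3) = ln(3)
F′(3) = 1/3
F′′(3) = -1/9
F′′′(3) = 2/27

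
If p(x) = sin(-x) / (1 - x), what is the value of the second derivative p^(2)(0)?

Expand 1/(denominator) as a geometric series and multiply by the numerator's series.
From the series, [x^2] p = -1; multiply by 2! = 2 to get -2.

-2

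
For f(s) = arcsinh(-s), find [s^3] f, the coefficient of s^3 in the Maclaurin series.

Compute the successive derivatives at the expansion point and divide by k!.
f(0) = 0
f′(0) = -1
f′′(0) = 0
f′′′(0) = 1
So c_3 = f′′′(0)/3! = 1/6.

1/6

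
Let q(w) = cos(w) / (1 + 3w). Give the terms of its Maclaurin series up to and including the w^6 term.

Multiply the two series term by term and collect like powers.

495989*w^6/720 - 1837*w^5/8 + 1837*w^4/24 - 51*w^3/2 + 17*w^2/2 - 3*w + 1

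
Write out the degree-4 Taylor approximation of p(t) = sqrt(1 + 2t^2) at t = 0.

-t^4/2 + t^2 + 1

p(0) = 1
p′(0) = 0
p′′(0) = 2
p′′′(0) = 0
p^(4)(0) = -12
Then c_k = p^(k)(0)/k! gives each Taylor coefficient.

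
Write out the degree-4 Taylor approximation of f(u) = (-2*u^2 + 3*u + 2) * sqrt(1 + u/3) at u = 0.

175*u^4/5184 - 10*u^3/27 - 55*u^2/36 + 10*u/3 + 2

Multiply each power in the prefactor through the base expansion.
f(0) = 2
f′(0) = 10/3
f′′(0) = -55/18
f′′′(0) = -20/9
f^(4)(0) = 175/216
Then c_k = f^(k)(0)/k! gives each Taylor coefficient.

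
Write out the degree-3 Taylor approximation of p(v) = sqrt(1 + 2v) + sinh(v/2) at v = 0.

25*v^3/48 - v^2/2 + 3*v/2 + 1

Combine the two series term by term.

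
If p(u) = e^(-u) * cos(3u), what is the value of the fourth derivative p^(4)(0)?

Expand each factor separately, then convolve coefficients.
The coefficient of u^4 in the expansion is 7/6, so p^(4)(0) = 4! * (7/6) = 28.

28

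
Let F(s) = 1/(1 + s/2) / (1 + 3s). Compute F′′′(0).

Write out both Maclaurin series and multiply, keeping only the needed powers.
From the series, [s^3] F = -259/8; multiply by 3! = 6 to get -777/4.

-777/4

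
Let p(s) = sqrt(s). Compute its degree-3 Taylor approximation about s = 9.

p(9) = 3
p′(9) = 1/6
p′′(9) = -1/108
p′′′(9) = 1/648

(s - 9)^3/3888 - (s - 9)^2/216 + (s - 9)/6 + 3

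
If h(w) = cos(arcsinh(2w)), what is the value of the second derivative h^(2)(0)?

-4

Compose series: expand the inner function first, then feed it into the outer expansion.
The coefficient of w^2 in the expansion is -2, so h′′(0) = 2! * (-2) = -4.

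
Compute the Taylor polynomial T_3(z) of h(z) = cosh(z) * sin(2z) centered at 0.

Expand each factor separately, then convolve coefficients.
[z^0] = 0;  [z^1] = 2;  [z^2] = 0;  [z^3] = -1/3.

-z^3/3 + 2*z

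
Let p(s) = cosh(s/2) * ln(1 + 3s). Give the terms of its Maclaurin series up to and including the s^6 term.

-31755*s^6/256 + 31829*s^5/640 - 333*s^4/16 + 75*s^3/8 - 9*s^2/2 + 3*s

Take the Cauchy product of the two expansions.
[s^0] = 0;  [s^1] = 3;  [s^2] = -9/2;  [s^3] = 75/8;  [s^4] = -333/16;  [s^5] = 31829/640;  [s^6] = -31755/256.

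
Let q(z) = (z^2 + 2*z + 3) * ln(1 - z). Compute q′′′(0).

-18

Multiply each power in the prefactor through the base expansion.
From the series, [z^3] q = -3; multiply by 3! = 6 to get -18.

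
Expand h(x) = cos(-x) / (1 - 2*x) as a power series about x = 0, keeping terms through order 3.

Use 1/(1 - r) = Σ r^k on the denominator, then take the Cauchy product.
h(0) = 1
h′(0) = 2
h′′(0) = 7
h′′′(0) = 42
Dividing each by k! gives the coefficients c_0, ..., c_3.

7*x^3 + 7*x^2/2 + 2*x + 1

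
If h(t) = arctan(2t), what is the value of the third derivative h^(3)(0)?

-16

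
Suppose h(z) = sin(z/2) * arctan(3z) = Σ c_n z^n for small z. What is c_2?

3/2

Multiply the two series term by term and collect like powers.
h(0) = 0
h′(0) = 0
h′′(0) = 3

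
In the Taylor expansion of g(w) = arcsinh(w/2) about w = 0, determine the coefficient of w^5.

Apply the Taylor formula c_k = f^(k)(a)/k!.
g(0) = 0
g′(0) = 1/2
g′′(0) = 0
g′′′(0) = -1/8
g^(4)(0) = 0
g^(5)(0) = 9/32
So c_5 = g^(5)(0)/5! = 3/1280.

3/1280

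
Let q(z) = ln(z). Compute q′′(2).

The coefficient of (z - 2)^2 in the expansion is -1/8, so q′′(2) = 2! * (-1/8) = -1/4.

-1/4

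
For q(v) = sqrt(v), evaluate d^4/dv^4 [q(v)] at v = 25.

-3/250000

The coefficient of (v - 25)^4 in the expansion is -1/2000000, so q^(4)(25) = 4! * (-1/2000000) = -3/250000.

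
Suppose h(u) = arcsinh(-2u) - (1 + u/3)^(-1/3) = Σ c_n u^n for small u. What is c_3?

2930/2187

Expand each term separately and add.
[u^0] = -1;  [u^1] = -17/9;  [u^2] = -2/81;  [u^3] = 2930/2187.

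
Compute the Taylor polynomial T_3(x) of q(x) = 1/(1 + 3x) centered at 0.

-27*x^3 + 9*x^2 - 3*x + 1

q(0) = 1
q′(0) = -3
q′′(0) = 18
q′′′(0) = -162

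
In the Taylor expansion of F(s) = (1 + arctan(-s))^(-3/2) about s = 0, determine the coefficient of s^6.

Plug the Maclaurin series of the inner function into that of the outer and collect terms.
F(0) = 1
F′(0) = 3/2
F′′(0) = 15/4
F′′′(0) = 81/8
F^(4)(0) = 465/16
F^(5)(0) = 3147/32
F^(6)(0) = 28095/64

1873/3072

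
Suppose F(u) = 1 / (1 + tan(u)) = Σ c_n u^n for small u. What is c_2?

1

Write 1/(1+u) = 1 - u + u^2 - u^3 + ... and substitute the series for u.
F(0) = 1
F′(0) = -1
F′′(0) = 2
So c_2 = F′′(0)/2! = 1.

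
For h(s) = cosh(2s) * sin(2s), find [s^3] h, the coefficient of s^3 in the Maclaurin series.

8/3

Take the Cauchy product of the two expansions.
[s^0] = 0;  [s^1] = 2;  [s^2] = 0;  [s^3] = 8/3.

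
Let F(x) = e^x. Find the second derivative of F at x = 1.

e

Use the known series and substitute for the argument.
From the series, [(x - 1)^2] F = e/2; multiply by 2! = 2 to get e.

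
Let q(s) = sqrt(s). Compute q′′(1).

Compute the successive derivatives at the expansion point and divide by k!.
From the series, [(s - 1)^2] q = -1/8; multiply by 2! = 2 to get -1/4.

-1/4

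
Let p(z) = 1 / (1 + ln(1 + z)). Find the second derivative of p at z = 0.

Write 1/(1+u) = 1 - u + u^2 - u^3 + ... and substitute the series for u.
From the series, [z^2] p = 3/2; multiply by 2! = 2 to get 3.

3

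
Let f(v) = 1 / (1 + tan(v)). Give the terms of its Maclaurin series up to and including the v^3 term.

-4*v^3/3 + v^2 - v + 1

Expand as Σ (-1)^k u^k with u equal to the inner function's series.
f(0) = 1
f′(0) = -1
f′′(0) = 2
f′′′(0) = -8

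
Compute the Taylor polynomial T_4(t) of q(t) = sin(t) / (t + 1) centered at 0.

-5*t^4/6 + 5*t^3/6 - t^2 + t

Expand 1/(denominator) as a geometric series and multiply by the numerator's series.
q(0) = 0
q′(0) = 1
q′′(0) = -2
q′′′(0) = 5
q^(4)(0) = -20
Dividing each by k! gives the coefficients c_0, ..., c_4.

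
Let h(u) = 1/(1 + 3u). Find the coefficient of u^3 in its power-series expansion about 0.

-27

Differentiate repeatedly and evaluate at the center.
h(0) = 1
h′(0) = -3
h′′(0) = 18
h′′′(0) = -162
So c_3 = h′′′(0)/3! = -27.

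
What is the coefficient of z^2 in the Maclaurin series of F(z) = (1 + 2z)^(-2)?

12

F(0) = 1
F′(0) = -4
F′′(0) = 24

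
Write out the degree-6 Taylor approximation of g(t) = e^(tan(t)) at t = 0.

Substitute the inner expansion into the outer series and collect powers.
g(0) = 1
g′(0) = 1
g′′(0) = 1
g′′′(0) = 3
g^(4)(0) = 9
g^(5)(0) = 37
g^(6)(0) = 177
Then c_k = g^(k)(0)/k! gives each Taylor coefficient.

59*t^6/240 + 37*t^5/120 + 3*t^4/8 + t^3/2 + t^2/2 + t + 1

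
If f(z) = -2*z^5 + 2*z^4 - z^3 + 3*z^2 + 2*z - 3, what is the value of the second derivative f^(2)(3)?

-876

From the series, [(z - 3)^2] f = -438; multiply by 2! = 2 to get -876.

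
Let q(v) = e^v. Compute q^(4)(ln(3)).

3

Use the known series and substitute for the argument.
The coefficient of (v - ln(3))^4 in the expansion is 1/8, so q^(4)(ln(3)) = 4! * (1/8) = 3.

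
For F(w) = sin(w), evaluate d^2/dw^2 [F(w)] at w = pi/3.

-sqrt(3)/2

The coefficient of (w - pi/3)^2 in the expansion is -sqrt(3)/4, so F′′(pi/3) = 2! * (-sqrt(3)/4) = -sqrt(3)/2.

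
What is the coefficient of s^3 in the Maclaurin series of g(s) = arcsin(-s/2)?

[s^0] = 0;  [s^1] = -1/2;  [s^2] = 0;  [s^3] = -1/48.

-1/48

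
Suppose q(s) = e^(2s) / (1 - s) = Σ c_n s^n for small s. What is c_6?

331/45

Multiply the numerator's expansion by the denominator's geometric series.
q(0) = 1
q′(0) = 3
q′′(0) = 10
q′′′(0) = 38
q^(4)(0) = 168
q^(5)(0) = 872
q^(6)(0) = 5296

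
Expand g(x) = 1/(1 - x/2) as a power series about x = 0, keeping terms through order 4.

x^4/16 + x^3/8 + x^2/4 + x/2 + 1

g(0) = 1
g′(0) = 1/2
g′′(0) = 1/2
g′′′(0) = 3/4
g^(4)(0) = 3/2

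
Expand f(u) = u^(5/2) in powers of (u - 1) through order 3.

Use the known series and substitute for the argument.
[(u - 1)^0] = 1;  [(u - 1)^1] = 5/2;  [(u - 1)^2] = 15/8;  [(u - 1)^3] = 5/16.

5*(u - 1)^3/16 + 15*(u - 1)^2/8 + 5*(u - 1)/2 + 1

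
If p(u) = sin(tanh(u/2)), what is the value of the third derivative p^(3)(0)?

Let u equal the inner series; expand the outer function in u and truncate.
From the series, [u^3] p = -1/16; multiply by 3! = 6 to get -3/8.

-3/8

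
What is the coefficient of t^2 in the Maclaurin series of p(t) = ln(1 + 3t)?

p(0) = 0
p′(0) = 3
p′′(0) = -9

-9/2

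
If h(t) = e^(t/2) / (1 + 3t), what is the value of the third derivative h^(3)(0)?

Expand each factor separately, then convolve coefficients.
From the series, [t^3] h = -1097/48; multiply by 3! = 6 to get -1097/8.

-1097/8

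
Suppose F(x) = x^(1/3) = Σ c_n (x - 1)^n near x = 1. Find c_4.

F(1) = 1
F′(1) = 1/3
F′′(1) = -2/9
F′′′(1) = 10/27
F^(4)(1) = -80/81
So c_4 = F^(4)(1)/4! = -10/243.

-10/243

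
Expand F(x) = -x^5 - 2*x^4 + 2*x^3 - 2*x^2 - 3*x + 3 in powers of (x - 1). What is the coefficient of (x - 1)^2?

-18

Use the known series and substitute for the argument.
F(1) = -3
F′(1) = -14
F′′(1) = -36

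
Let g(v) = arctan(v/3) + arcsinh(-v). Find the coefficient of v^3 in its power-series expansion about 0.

25/162

Add the two expansions coefficient-wise.
g(0) = 0
g′(0) = -2/3
g′′(0) = 0
g′′′(0) = 25/27
Then c_k = g^(k)(0)/k! gives each Taylor coefficient.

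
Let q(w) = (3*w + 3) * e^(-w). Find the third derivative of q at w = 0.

6

Shift and add copies of the series according to the polynomial's terms.
The coefficient of w^3 in the expansion is 1, so q′′′(0) = 3! * (1) = 6.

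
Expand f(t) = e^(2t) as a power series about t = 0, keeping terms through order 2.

2*t^2 + 2*t + 1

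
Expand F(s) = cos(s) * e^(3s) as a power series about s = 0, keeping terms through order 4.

Take the Cauchy product of the two expansions.
[s^0] = 1;  [s^1] = 3;  [s^2] = 4;  [s^3] = 3;  [s^4] = 7/6.

7*s^4/6 + 3*s^3 + 4*s^2 + 3*s + 1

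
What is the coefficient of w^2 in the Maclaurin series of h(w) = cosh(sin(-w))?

1/2

Let u equal the inner series; expand the outer function in u and truncate.
h(0) = 1
h′(0) = 0
h′′(0) = 1
So c_2 = h′′(0)/2! = 1/2.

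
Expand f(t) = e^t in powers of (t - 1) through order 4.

f(1) = e
f′(1) = e
f′′(1) = e
f′′′(1) = e
f^(4)(1) = e

e*(t - 1)^4/24 + e*(t - 1)^3/6 + e*(t - 1)^2/2 + e*(t - 1) + e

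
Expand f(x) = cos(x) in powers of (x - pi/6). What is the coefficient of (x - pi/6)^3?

1/12

f(pi/6) = sqrt(3)/2
f′(pi/6) = -1/2
f′′(pi/6) = -sqrt(3)/2
f′′′(pi/6) = 1/2
So c_3 = f′′′(pi/6)/3! = 1/12.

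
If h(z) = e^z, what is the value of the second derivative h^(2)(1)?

e

The coefficient of (z - 1)^2 in the expansion is e/2, so h′′(1) = 2! * (e/2) = e.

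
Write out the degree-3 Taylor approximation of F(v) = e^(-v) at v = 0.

-v^3/6 + v^2/2 - v + 1

Compute the successive derivatives at the expansion point and divide by k!.
F(0) = 1
F′(0) = -1
F′′(0) = 1
F′′′(0) = -1
Then c_k = F^(k)(0)/k! gives each Taylor coefficient.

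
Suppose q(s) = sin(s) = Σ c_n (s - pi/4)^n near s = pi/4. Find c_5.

sqrt(2)/240

q(pi/4) = sqrt(2)/2
q′(pi/4) = sqrt(2)/2
q′′(pi/4) = -sqrt(2)/2
q′′′(pi/4) = -sqrt(2)/2
q^(4)(pi/4) = sqrt(2)/2
q^(5)(pi/4) = sqrt(2)/2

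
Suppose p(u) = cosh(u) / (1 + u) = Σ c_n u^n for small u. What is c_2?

3/2

Expand each factor separately, then convolve coefficients.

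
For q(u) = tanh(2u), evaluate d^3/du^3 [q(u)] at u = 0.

The coefficient of u^3 in the expansion is -8/3, so q′′′(0) = 3! * (-8/3) = -16.

-16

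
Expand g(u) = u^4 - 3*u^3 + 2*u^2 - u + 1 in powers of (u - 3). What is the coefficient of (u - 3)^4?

Compute the successive derivatives at the expansion point and divide by k!.
g(3) = 16
g′(3) = 38
g′′(3) = 58
g′′′(3) = 54
g^(4)(3) = 24
The Taylor polynomial is Σ g^(k)(3)/k! · (u - 3)^k.

1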